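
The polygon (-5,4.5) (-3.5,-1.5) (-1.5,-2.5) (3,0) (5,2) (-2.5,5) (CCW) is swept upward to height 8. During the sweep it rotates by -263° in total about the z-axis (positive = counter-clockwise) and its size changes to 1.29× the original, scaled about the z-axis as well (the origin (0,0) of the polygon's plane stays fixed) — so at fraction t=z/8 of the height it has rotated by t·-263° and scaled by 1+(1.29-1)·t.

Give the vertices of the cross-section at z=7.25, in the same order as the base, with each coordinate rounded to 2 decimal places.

t = z/height = 7.25/8 = 0.90625
s = 1 + (scale-1)·z/height = 1 + (1.29-1)·7.25/8 = 1.262813
θ = twist·z/height = -263°·7.25/8 = -238.3438° = -4.159883 rad
cos θ = -0.524822, sin θ = 0.851212 (intermediates below are computed at full precision and shown rounded to 5 d.p.)
v1: (-5,4.5) → rotate → (-1.20635,-6.61776) → ×s → (-1.52339,-8.35699) → (-1.52,-8.36)
v2: (-3.5,-1.5) → rotate → (3.11369,-2.19201) → ×s → (3.93201,-2.76810) → (3.93,-2.77)
v3: (-1.5,-2.5) → rotate → (2.91526,0.03524) → ×s → (3.68143,0.04450) → (3.68,0.04)
v4: (3,0) → rotate → (-1.57447,2.55364) → ×s → (-1.98825,3.22476) → (-1.99,3.22)
v5: (5,2) → rotate → (-4.32653,3.20642) → ×s → (-5.46360,4.04910) → (-5.46,4.05)
v6: (-2.5,5) → rotate → (-2.94401,-4.75214) → ×s → (-3.71773,-6.00106) → (-3.72,-6.00)

Cross-section at z=7.25: (-1.52,-8.36) (3.93,-2.77) (3.68,0.04) (-1.99,3.22) (-5.46,4.05) (-3.72,-6.00)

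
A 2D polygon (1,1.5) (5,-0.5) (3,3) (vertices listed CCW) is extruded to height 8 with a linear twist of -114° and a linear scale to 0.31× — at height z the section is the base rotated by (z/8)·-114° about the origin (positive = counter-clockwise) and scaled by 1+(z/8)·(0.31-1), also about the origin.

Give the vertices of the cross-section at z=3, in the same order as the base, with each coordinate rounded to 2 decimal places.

Cross-section at z=3: (1.30,0.31) (2.47,-2.79) (3.14,0.12)

t = z/height = 3/8 = 0.375
s = 1 + (scale-1)·z/height = 1 + (0.31-1)·3/8 = 0.741250
θ = twist·z/height = -114°·3/8 = -42.7500° = -0.746128 rad
cos θ = 0.734323, sin θ = -0.678801 (intermediates below are computed at full precision and shown rounded to 5 d.p.)
v1: (1,1.5) → rotate → (1.75252,0.42268) → ×s → (1.29906,0.31331) → (1.30,0.31)
v2: (5,-0.5) → rotate → (3.33221,-3.76116) → ×s → (2.47000,-2.78796) → (2.47,-2.79)
v3: (3,3) → rotate → (4.23937,0.16657) → ×s → (3.14243,0.12347) → (3.14,0.12)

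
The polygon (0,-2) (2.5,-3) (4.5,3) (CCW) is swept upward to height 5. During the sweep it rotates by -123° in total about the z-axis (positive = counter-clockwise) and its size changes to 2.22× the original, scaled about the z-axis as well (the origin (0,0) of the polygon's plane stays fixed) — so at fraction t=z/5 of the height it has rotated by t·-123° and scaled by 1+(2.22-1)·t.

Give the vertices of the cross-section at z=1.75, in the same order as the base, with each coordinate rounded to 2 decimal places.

t = z/height = 1.75/5 = 0.35
s = 1 + (scale-1)·z/height = 1 + (2.22-1)·1.75/5 = 1.427000
θ = twist·z/height = -123°·1.75/5 = -43.0500° = -0.751364 rad
cos θ = 0.730758, sin θ = -0.682636 (intermediates below are computed at full precision and shown rounded to 5 d.p.)
v1: (0,-2) → rotate → (-1.36527,-1.46152) → ×s → (-1.94824,-2.08558) → (-1.95,-2.09)
v2: (2.5,-3) → rotate → (-0.22101,-3.89887) → ×s → (-0.31539,-5.56368) → (-0.32,-5.56)
v3: (4.5,3) → rotate → (5.33632,-0.87959) → ×s → (7.61493,-1.25517) → (7.61,-1.26)

Cross-section at z=1.75: (-1.95,-2.09) (-0.32,-5.56) (7.61,-1.26)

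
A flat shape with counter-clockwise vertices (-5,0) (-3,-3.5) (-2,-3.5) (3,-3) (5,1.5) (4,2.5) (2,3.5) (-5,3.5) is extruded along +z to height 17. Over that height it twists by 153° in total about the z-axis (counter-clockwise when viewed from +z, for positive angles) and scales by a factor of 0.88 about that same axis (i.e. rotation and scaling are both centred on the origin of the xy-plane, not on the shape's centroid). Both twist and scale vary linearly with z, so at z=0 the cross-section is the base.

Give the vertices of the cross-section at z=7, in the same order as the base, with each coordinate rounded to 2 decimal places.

Cross-section at z=7: (-2.16,-4.23) (1.67,-4.05) (2.10,-3.20) (3.84,1.25) (0.89,4.88) (-0.39,4.47) (-2.10,3.20) (-5.12,-2.72)

t = z/height = 7/17 = 0.411765
s = 1 + (scale-1)·z/height = 1 + (0.88-1)·7/17 = 0.950588
θ = twist·z/height = 153°·7/17 = 63.0000° = 1.099557 rad
cos θ = 0.453990, sin θ = 0.891007 (intermediates below are computed at full precision and shown rounded to 5 d.p.)
v1: (-5,0) → rotate → (-2.26995,-4.45503) → ×s → (-2.15779,-4.23490) → (-2.16,-4.23)
v2: (-3,-3.5) → rotate → (1.75655,-4.26199) → ×s → (1.66976,-4.05139) → (1.67,-4.05)
v3: (-2,-3.5) → rotate → (2.21054,-3.37098) → ×s → (2.10132,-3.20441) → (2.10,-3.20)
v4: (3,-3) → rotate → (4.03499,1.31105) → ×s → (3.83562,1.24627) → (3.84,1.25)
v5: (5,1.5) → rotate → (0.93344,5.13602) → ×s → (0.88732,4.88224) → (0.89,4.88)
v6: (4,2.5) → rotate → (-0.41155,4.69900) → ×s → (-0.39122,4.46682) → (-0.39,4.47)
v7: (2,3.5) → rotate → (-2.21054,3.37098) → ×s → (-2.10132,3.20441) → (-2.10,3.20)
v8: (-5,3.5) → rotate → (-5.38848,-2.86607) → ×s → (-5.12222,-2.72445) → (-5.12,-2.72)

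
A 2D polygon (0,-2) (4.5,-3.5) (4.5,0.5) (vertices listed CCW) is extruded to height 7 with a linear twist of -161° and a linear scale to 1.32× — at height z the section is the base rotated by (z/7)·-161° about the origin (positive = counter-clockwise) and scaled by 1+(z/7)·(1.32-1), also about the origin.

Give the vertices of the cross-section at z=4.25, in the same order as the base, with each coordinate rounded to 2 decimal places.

t = z/height = 4.25/7 = 0.607143
s = 1 + (scale-1)·z/height = 1 + (1.32-1)·4.25/7 = 1.194286
θ = twist·z/height = -161°·4.25/7 = -97.7500° = -1.706059 rad
cos θ = -0.134851, sin θ = -0.990866 (intermediates below are computed at full precision and shown rounded to 5 d.p.)
v1: (0,-2) → rotate → (-1.98173,0.26970) → ×s → (-2.36675,0.32210) → (-2.37,0.32)
v2: (4.5,-3.5) → rotate → (-4.07486,-3.98692) → ×s → (-4.86655,-4.76152) → (-4.87,-4.76)
v3: (4.5,0.5) → rotate → (-0.11140,-4.52632) → ×s → (-0.13304,-5.40572) → (-0.13,-5.41)

Cross-section at z=4.25: (-2.37,0.32) (-4.87,-4.76) (-0.13,-5.41)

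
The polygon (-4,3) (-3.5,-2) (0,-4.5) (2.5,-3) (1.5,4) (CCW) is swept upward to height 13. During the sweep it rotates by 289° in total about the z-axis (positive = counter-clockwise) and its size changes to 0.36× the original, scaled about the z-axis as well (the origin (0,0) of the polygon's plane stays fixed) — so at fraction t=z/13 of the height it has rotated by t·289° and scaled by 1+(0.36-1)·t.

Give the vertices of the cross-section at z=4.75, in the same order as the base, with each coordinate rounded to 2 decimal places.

Cross-section at z=4.75: (-1.39,-3.57) (2.20,-2.17) (3.32,0.93) (1.70,2.46) (-3.26,0.28)

t = z/height = 4.75/13 = 0.365385
s = 1 + (scale-1)·z/height = 1 + (0.36-1)·4.75/13 = 0.766154
θ = twist·z/height = 289°·4.75/13 = 105.5962° = 1.843001 rad
cos θ = -0.268855, sin θ = 0.963181 (intermediates below are computed at full precision and shown rounded to 5 d.p.)
v1: (-4,3) → rotate → (-1.81412,-4.65929) → ×s → (-1.38990,-3.56973) → (-1.39,-3.57)
v2: (-3.5,-2) → rotate → (2.86735,-2.83342) → ×s → (2.19683,-2.17084) → (2.20,-2.17)
v3: (0,-4.5) → rotate → (4.33431,1.20985) → ×s → (3.32075,0.92693) → (3.32,0.93)
v4: (2.5,-3) → rotate → (2.21740,3.21452) → ×s → (1.69887,2.46281) → (1.70,2.46)
v5: (1.5,4) → rotate → (-4.25601,0.36935) → ×s → (-3.26075,0.28298) → (-3.26,0.28)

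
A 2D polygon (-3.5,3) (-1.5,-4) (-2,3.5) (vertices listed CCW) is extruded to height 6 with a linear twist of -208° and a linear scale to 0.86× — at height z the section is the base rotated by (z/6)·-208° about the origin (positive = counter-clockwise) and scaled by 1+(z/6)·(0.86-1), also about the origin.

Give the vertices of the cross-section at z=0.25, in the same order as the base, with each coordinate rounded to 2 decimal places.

t = z/height = 0.25/6 = 0.0416667
s = 1 + (scale-1)·z/height = 1 + (0.86-1)·0.25/6 = 0.994167
θ = twist·z/height = -208°·0.25/6 = -8.6667° = -0.151262 rad
cos θ = 0.988582, sin θ = -0.150686 (intermediates below are computed at full precision and shown rounded to 5 d.p.)
v1: (-3.5,3) → rotate → (-3.00798,3.49315) → ×s → (-2.99043,3.47277) → (-2.99,3.47)
v2: (-1.5,-4) → rotate → (-2.08562,-3.72830) → ×s → (-2.07345,-3.70655) → (-2.07,-3.71)
v3: (-2,3.5) → rotate → (-1.44976,3.76141) → ×s → (-1.44131,3.73947) → (-1.44,3.74)

Cross-section at z=0.25: (-2.99,3.47) (-2.07,-3.71) (-1.44,3.74)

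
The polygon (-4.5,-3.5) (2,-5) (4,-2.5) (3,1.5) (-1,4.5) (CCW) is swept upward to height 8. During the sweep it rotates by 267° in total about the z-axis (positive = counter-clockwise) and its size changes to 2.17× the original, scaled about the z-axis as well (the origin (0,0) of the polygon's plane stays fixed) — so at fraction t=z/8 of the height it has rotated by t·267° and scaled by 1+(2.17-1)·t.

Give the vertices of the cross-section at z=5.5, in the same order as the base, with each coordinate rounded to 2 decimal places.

Cross-section at z=5.5: (7.71,6.81) (-4.16,8.78) (-7.48,4.05) (-5.23,-3.04) (2.31,-7.99)

t = z/height = 5.5/8 = 0.6875
s = 1 + (scale-1)·z/height = 1 + (2.17-1)·5.5/8 = 1.804375
θ = twist·z/height = 267°·5.5/8 = 183.5625° = 3.203770 rad
cos θ = -0.998068, sin θ = -0.062137 (intermediates below are computed at full precision and shown rounded to 5 d.p.)
v1: (-4.5,-3.5) → rotate → (4.27382,3.77285) → ×s → (7.71158,6.80764) → (7.71,6.81)
v2: (2,-5) → rotate → (-2.30682,4.86606) → ×s → (-4.16237,8.78020) → (-4.16,8.78)
v3: (4,-2.5) → rotate → (-4.14761,2.24662) → ×s → (-7.48385,4.05374) → (-7.48,4.05)
v4: (3,1.5) → rotate → (-2.90100,-1.68351) → ×s → (-5.23449,-3.03769) → (-5.23,-3.04)
v5: (-1,4.5) → rotate → (1.27769,-4.42917) → ×s → (2.30542,-7.99188) → (2.31,-7.99)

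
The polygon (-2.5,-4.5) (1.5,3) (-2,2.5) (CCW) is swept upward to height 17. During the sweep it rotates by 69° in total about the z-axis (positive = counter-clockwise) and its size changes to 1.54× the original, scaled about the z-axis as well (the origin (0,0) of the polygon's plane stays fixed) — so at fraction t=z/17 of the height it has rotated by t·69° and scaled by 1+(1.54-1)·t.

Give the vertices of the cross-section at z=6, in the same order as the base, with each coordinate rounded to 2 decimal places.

t = z/height = 6/17 = 0.352941
s = 1 + (scale-1)·z/height = 1 + (1.54-1)·6/17 = 1.190588
θ = twist·z/height = 69°·6/17 = 24.3529° = 0.425039 rad
cos θ = 0.911023, sin θ = 0.412356 (intermediates below are computed at full precision and shown rounded to 5 d.p.)
v1: (-2.5,-4.5) → rotate → (-0.42195,-5.13049) → ×s → (-0.50237,-6.10830) → (-0.50,-6.11)
v2: (1.5,3) → rotate → (0.12947,3.35160) → ×s → (0.15414,3.99038) → (0.15,3.99)
v3: (-2,2.5) → rotate → (-2.85294,1.45284) → ×s → (-3.39667,1.72974) → (-3.40,1.73)

Cross-section at z=6: (-0.50,-6.11) (0.15,3.99) (-3.40,1.73)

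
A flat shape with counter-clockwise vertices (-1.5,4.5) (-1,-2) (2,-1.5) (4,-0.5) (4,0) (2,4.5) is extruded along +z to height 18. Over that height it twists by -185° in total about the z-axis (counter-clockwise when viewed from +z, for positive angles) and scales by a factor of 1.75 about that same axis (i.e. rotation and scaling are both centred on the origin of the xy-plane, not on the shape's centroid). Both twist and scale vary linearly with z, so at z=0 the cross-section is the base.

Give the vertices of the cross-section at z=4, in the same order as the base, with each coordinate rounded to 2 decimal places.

Cross-section at z=4: (2.13,5.11) (-2.41,-0.99) (0.61,-2.85) (3.13,-3.51) (3.52,-3.07) (5.21,2.42)

t = z/height = 4/18 = 0.222222
s = 1 + (scale-1)·z/height = 1 + (1.75-1)·4/18 = 1.166667
θ = twist·z/height = -185°·4/18 = -41.1111° = -0.717524 rad
cos θ = 0.753436, sin θ = -0.657521 (intermediates below are computed at full precision and shown rounded to 5 d.p.)
v1: (-1.5,4.5) → rotate → (1.82869,4.37674) → ×s → (2.13347,5.10620) → (2.13,5.11)
v2: (-1,-2) → rotate → (-2.06848,-0.84935) → ×s → (-2.41323,-0.99091) → (-2.41,-0.99)
v3: (2,-1.5) → rotate → (0.52059,-2.44520) → ×s → (0.60735,-2.85273) → (0.61,-2.85)
v4: (4,-0.5) → rotate → (2.68498,-3.00680) → ×s → (3.13248,-3.50794) → (3.13,-3.51)
v5: (4,0) → rotate → (3.01374,-2.63009) → ×s → (3.51603,-3.06843) → (3.52,-3.07)
v6: (2,4.5) → rotate → (4.46572,2.07542) → ×s → (5.21000,2.42132) → (5.21,2.42)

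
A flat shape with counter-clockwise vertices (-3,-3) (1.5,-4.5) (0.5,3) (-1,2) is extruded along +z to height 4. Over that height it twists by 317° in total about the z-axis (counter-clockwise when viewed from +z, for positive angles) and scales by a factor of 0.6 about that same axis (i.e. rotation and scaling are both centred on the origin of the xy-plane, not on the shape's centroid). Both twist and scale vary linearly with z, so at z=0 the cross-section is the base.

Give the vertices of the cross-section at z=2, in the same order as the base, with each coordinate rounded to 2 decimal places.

Cross-section at z=2: (3.11,1.35) (0.20,3.79) (-1.25,-2.09) (0.16,-1.78)

t = z/height = 2/4 = 0.5
s = 1 + (scale-1)·z/height = 1 + (0.6-1)·2/4 = 0.800000
θ = twist·z/height = 317°·2/4 = 158.5000° = 2.766347 rad
cos θ = -0.930418, sin θ = 0.366501 (intermediates below are computed at full precision and shown rounded to 5 d.p.)
v1: (-3,-3) → rotate → (3.89076,1.69175) → ×s → (3.11261,1.35340) → (3.11,1.35)
v2: (1.5,-4.5) → rotate → (0.25363,4.73663) → ×s → (0.20290,3.78930) → (0.20,3.79)
v3: (0.5,3) → rotate → (-1.56471,-2.60800) → ×s → (-1.25177,-2.08640) → (-1.25,-2.09)
v4: (-1,2) → rotate → (0.19742,-2.22734) → ×s → (0.15793,-1.78187) → (0.16,-1.78)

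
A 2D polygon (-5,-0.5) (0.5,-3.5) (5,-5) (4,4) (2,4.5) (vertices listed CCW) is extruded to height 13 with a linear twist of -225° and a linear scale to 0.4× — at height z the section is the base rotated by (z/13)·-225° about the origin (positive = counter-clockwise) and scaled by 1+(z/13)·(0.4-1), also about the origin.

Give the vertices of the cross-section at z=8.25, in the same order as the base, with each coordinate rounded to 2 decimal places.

t = z/height = 8.25/13 = 0.634615
s = 1 + (scale-1)·z/height = 1 + (0.4-1)·8.25/13 = 0.619231
θ = twist·z/height = -225°·8.25/13 = -142.7885° = -2.492129 rad
cos θ = -0.796408, sin θ = -0.604760 (intermediates below are computed at full precision and shown rounded to 5 d.p.)
v1: (-5,-0.5) → rotate → (3.67966,3.42200) → ×s → (2.27856,2.11901) → (2.28,2.12)
v2: (0.5,-3.5) → rotate → (-2.51486,2.48505) → ×s → (-1.55728,1.53882) → (-1.56,1.54)
v3: (5,-5) → rotate → (-7.00584,0.95824) → ×s → (-4.33823,0.59337) → (-4.34,0.59)
v4: (4,4) → rotate → (-0.76659,-5.60467) → ×s → (-0.47470,-3.47058) → (-0.47,-3.47)
v5: (2,4.5) → rotate → (1.12860,-4.79336) → ×s → (0.69886,-2.96819) → (0.70,-2.97)

Cross-section at z=8.25: (2.28,2.12) (-1.56,1.54) (-4.34,0.59) (-0.47,-3.47) (0.70,-2.97)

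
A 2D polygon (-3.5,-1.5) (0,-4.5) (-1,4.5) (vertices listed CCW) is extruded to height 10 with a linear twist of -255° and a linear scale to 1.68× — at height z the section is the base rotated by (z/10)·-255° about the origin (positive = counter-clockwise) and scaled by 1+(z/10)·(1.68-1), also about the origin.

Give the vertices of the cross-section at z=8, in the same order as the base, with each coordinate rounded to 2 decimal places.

Cross-section at z=8: (5.88,-0.08) (2.83,6.35) (-1.42,-6.98)

t = z/height = 8/10 = 0.8
s = 1 + (scale-1)·z/height = 1 + (1.68-1)·8/10 = 1.544000
θ = twist·z/height = -255°·8/10 = -204.0000° = -3.560472 rad
cos θ = -0.913545, sin θ = 0.406737 (intermediates below are computed at full precision and shown rounded to 5 d.p.)
v1: (-3.5,-1.5) → rotate → (3.80751,-0.05326) → ×s → (5.87880,-0.08223) → (5.88,-0.08)
v2: (0,-4.5) → rotate → (1.83031,4.11095) → ×s → (2.82601,6.34731) → (2.83,6.35)
v3: (-1,4.5) → rotate → (-0.91677,-4.51769) → ×s → (-1.41549,-6.97532) → (-1.42,-6.98)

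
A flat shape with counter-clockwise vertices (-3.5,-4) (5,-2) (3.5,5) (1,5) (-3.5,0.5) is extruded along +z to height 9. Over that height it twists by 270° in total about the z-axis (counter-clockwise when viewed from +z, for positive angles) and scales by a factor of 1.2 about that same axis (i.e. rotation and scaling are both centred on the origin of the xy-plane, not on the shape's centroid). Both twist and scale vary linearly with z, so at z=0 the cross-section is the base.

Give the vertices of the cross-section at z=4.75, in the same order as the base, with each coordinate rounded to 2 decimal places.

t = z/height = 4.75/9 = 0.527778
s = 1 + (scale-1)·z/height = 1 + (1.2-1)·4.75/9 = 1.105556
θ = twist·z/height = 270°·4.75/9 = 142.5000° = 2.487094 rad
cos θ = -0.793353, sin θ = 0.608761 (intermediates below are computed at full precision and shown rounded to 5 d.p.)
v1: (-3.5,-4) → rotate → (5.21178,1.04275) → ×s → (5.76191,1.15282) → (5.76,1.15)
v2: (5,-2) → rotate → (-2.74924,4.63051) → ×s → (-3.03944,5.11929) → (-3.04,5.12)
v3: (3.5,5) → rotate → (-5.82054,-1.83610) → ×s → (-6.43493,-2.02991) → (-6.43,-2.03)
v4: (1,5) → rotate → (-3.83716,-3.35801) → ×s → (-4.24219,-3.71246) → (-4.24,-3.71)
v5: (-3.5,0.5) → rotate → (2.47236,-2.52734) → ×s → (2.73333,-2.79412) → (2.73,-2.79)

Cross-section at z=4.75: (5.76,1.15) (-3.04,5.12) (-6.43,-2.03) (-4.24,-3.71) (2.73,-2.79)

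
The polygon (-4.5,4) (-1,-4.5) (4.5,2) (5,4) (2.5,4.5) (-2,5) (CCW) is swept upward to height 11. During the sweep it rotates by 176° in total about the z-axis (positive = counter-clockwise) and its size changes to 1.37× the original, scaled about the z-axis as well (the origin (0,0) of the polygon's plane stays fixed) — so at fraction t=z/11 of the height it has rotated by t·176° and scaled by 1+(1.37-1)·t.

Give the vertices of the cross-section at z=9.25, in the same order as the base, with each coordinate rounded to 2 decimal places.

t = z/height = 9.25/11 = 0.840909
s = 1 + (scale-1)·z/height = 1 + (1.37-1)·9.25/11 = 1.311136
θ = twist·z/height = 176°·9.25/11 = 148.0000° = 2.583087 rad
cos θ = -0.848048, sin θ = 0.529919 (intermediates below are computed at full precision and shown rounded to 5 d.p.)
v1: (-4.5,4) → rotate → (1.69654,-5.77683) → ×s → (2.22439,-7.57421) → (2.22,-7.57)
v2: (-1,-4.5) → rotate → (3.23268,3.28630) → ×s → (4.23849,4.30878) → (4.24,4.31)
v3: (4.5,2) → rotate → (-4.87605,0.68854) → ×s → (-6.39317,0.90277) → (-6.39,0.90)
v4: (5,4) → rotate → (-6.35992,-0.74260) → ×s → (-8.33872,-0.97364) → (-8.34,-0.97)
v5: (2.5,4.5) → rotate → (-4.50476,-2.49142) → ×s → (-5.90635,-3.26659) → (-5.91,-3.27)
v6: (-2,5) → rotate → (-0.95350,-5.30008) → ×s → (-1.25017,-6.94913) → (-1.25,-6.95)

Cross-section at z=9.25: (2.22,-7.57) (4.24,4.31) (-6.39,0.90) (-8.34,-0.97) (-5.91,-3.27) (-1.25,-6.95)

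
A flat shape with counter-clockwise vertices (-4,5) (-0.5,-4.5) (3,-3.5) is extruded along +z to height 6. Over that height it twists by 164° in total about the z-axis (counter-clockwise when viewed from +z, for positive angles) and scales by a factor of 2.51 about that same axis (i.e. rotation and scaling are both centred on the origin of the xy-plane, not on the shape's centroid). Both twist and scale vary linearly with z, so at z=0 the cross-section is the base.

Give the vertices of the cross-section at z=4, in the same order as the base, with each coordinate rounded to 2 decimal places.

Cross-section at z=4: (-6.81,-10.90) (8.85,2.04) (4.63,8.01)

t = z/height = 4/6 = 0.666667
s = 1 + (scale-1)·z/height = 1 + (2.51-1)·4/6 = 2.006667
θ = twist·z/height = 164°·4/6 = 109.3333° = 1.908227 rad
cos θ = -0.331063, sin θ = 0.943609 (intermediates below are computed at full precision and shown rounded to 5 d.p.)
v1: (-4,5) → rotate → (-3.39379,-5.42975) → ×s → (-6.81020,-10.89570) → (-6.81,-10.90)
v2: (-0.5,-4.5) → rotate → (4.41177,1.01798) → ×s → (8.85295,2.04275) → (8.85,2.04)
v3: (3,-3.5) → rotate → (2.30944,3.98955) → ×s → (4.63428,8.00569) → (4.63,8.01)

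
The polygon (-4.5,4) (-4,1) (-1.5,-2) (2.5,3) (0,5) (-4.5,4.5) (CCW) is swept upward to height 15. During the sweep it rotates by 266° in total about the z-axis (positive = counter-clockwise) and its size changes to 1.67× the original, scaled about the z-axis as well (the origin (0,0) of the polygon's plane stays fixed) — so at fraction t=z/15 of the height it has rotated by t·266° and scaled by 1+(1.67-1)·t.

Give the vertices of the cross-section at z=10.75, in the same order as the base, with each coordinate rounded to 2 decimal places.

t = z/height = 10.75/15 = 0.716667
s = 1 + (scale-1)·z/height = 1 + (1.67-1)·10.75/15 = 1.480167
θ = twist·z/height = 266°·10.75/15 = 190.6333° = 3.327179 rad
cos θ = -0.982828, sin θ = -0.184523 (intermediates below are computed at full precision and shown rounded to 5 d.p.)
v1: (-4.5,4) → rotate → (5.16082,-3.10096) → ×s → (7.63887,-4.58994) → (7.64,-4.59)
v2: (-4,1) → rotate → (4.11584,-0.24474) → ×s → (6.09212,-0.36225) → (6.09,-0.36)
v3: (-1.5,-2) → rotate → (1.10520,2.24244) → ×s → (1.63587,3.31919) → (1.64,3.32)
v4: (2.5,3) → rotate → (-1.90350,-3.40979) → ×s → (-2.81750,-5.04706) → (-2.82,-5.05)
v5: (0,5) → rotate → (0.92262,-4.91414) → ×s → (1.36563,-7.27375) → (1.37,-7.27)
v6: (-4.5,4.5) → rotate → (5.25308,-3.59237) → ×s → (7.77544,-5.31731) → (7.78,-5.32)

Cross-section at z=10.75: (7.64,-4.59) (6.09,-0.36) (1.64,3.32) (-2.82,-5.05) (1.37,-7.27) (7.78,-5.32)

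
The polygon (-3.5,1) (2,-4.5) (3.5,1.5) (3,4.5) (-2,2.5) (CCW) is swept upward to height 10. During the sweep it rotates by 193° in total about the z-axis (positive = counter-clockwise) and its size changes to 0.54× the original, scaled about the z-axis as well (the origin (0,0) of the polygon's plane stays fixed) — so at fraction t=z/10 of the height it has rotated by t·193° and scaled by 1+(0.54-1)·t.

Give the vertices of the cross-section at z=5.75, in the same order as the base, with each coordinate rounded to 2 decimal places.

t = z/height = 5.75/10 = 0.575
s = 1 + (scale-1)·z/height = 1 + (0.54-1)·5.75/10 = 0.735500
θ = twist·z/height = 193°·5.75/10 = 110.9750° = 1.936879 rad
cos θ = -0.357961, sin θ = 0.933737 (intermediates below are computed at full precision and shown rounded to 5 d.p.)
v1: (-3.5,1) → rotate → (0.31913,-3.62604) → ×s → (0.23472,-2.66695) → (0.23,-2.67)
v2: (2,-4.5) → rotate → (3.48589,3.47830) → ×s → (2.56388,2.55829) → (2.56,2.56)
v3: (3.5,1.5) → rotate → (-2.65347,2.73114) → ×s → (-1.95163,2.00875) → (-1.95,2.01)
v4: (3,4.5) → rotate → (-5.27570,1.19039) → ×s → (-3.88028,0.87553) → (-3.88,0.88)
v5: (-2,2.5) → rotate → (-1.61842,-2.76237) → ×s → (-1.19035,-2.03173) → (-1.19,-2.03)

Cross-section at z=5.75: (0.23,-2.67) (2.56,2.56) (-1.95,2.01) (-3.88,0.88) (-1.19,-2.03)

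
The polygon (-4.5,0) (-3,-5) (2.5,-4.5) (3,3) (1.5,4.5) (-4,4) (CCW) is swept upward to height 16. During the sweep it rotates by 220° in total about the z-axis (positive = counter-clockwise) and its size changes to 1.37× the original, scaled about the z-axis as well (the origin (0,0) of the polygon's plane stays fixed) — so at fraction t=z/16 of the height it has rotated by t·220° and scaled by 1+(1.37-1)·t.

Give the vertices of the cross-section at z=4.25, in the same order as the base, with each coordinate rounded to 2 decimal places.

Cross-section at z=4.25: (-2.59,-4.21) (2.95,-5.68) (5.65,-0.25) (-1.08,4.53) (-3.35,3.99) (-6.04,-1.44)

t = z/height = 4.25/16 = 0.265625
s = 1 + (scale-1)·z/height = 1 + (1.37-1)·4.25/16 = 1.098281
θ = twist·z/height = 220°·4.25/16 = 58.4375° = 1.019927 rad
cos θ = 0.523428, sin θ = 0.852070 (intermediates below are computed at full precision and shown rounded to 5 d.p.)
v1: (-4.5,0) → rotate → (-2.35543,-3.83431) → ×s → (-2.58692,-4.21115) → (-2.59,-4.21)
v2: (-3,-5) → rotate → (2.69006,-5.17335) → ×s → (2.95445,-5.68179) → (2.95,-5.68)
v3: (2.5,-4.5) → rotate → (5.14288,-0.22525) → ×s → (5.64833,-0.24739) → (5.65,-0.25)
v4: (3,3) → rotate → (-0.98592,4.12649) → ×s → (-1.08282,4.53205) → (-1.08,4.53)
v5: (1.5,4.5) → rotate → (-3.04917,3.63353) → ×s → (-3.34885,3.99064) → (-3.35,3.99)
v6: (-4,4) → rotate → (-5.50199,-1.31457) → ×s → (-6.04273,-1.44376) → (-6.04,-1.44)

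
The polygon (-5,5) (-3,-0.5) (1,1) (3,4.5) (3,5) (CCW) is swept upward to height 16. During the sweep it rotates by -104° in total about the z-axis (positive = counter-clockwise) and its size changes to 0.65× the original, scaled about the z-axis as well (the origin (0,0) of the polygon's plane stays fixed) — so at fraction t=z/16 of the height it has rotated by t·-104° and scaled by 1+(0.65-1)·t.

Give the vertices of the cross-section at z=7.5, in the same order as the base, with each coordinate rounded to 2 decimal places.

Cross-section at z=7.5: (0.39,5.90) (-1.97,1.61) (1.18,-0.08) (4.48,0.59) (4.80,0.87)

t = z/height = 7.5/16 = 0.46875
s = 1 + (scale-1)·z/height = 1 + (0.65-1)·7.5/16 = 0.835938
θ = twist·z/height = -104°·7.5/16 = -48.7500° = -0.850848 rad
cos θ = 0.659346, sin θ = -0.751840 (intermediates below are computed at full precision and shown rounded to 5 d.p.)
v1: (-5,5) → rotate → (0.46247,7.05593) → ×s → (0.38660,5.89831) → (0.39,5.90)
v2: (-3,-0.5) → rotate → (-2.35396,1.92585) → ×s → (-1.96776,1.60989) → (-1.97,1.61)
v3: (1,1) → rotate → (1.41119,-0.09249) → ×s → (1.17966,-0.07732) → (1.18,-0.08)
v4: (3,4.5) → rotate → (5.36132,0.71154) → ×s → (4.48173,0.59480) → (4.48,0.59)
v5: (3,5) → rotate → (5.73724,1.04121) → ×s → (4.79597,0.87039) → (4.80,0.87)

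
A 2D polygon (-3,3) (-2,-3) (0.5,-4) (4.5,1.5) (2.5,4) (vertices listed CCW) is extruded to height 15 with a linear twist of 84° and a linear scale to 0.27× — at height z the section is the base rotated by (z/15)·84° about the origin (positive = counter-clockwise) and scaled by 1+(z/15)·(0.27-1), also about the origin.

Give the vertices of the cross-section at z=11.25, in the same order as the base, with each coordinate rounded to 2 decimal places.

t = z/height = 11.25/15 = 0.75
s = 1 + (scale-1)·z/height = 1 + (0.27-1)·11.25/15 = 0.452500
θ = twist·z/height = 84°·11.25/15 = 63.0000° = 1.099557 rad
cos θ = 0.453990, sin θ = 0.891007 (intermediates below are computed at full precision and shown rounded to 5 d.p.)
v1: (-3,3) → rotate → (-4.03499,-1.31105) → ×s → (-1.82583,-0.59325) → (-1.83,-0.59)
v2: (-2,-3) → rotate → (1.76504,-3.14398) → ×s → (0.79868,-1.42265) → (0.80,-1.42)
v3: (0.5,-4) → rotate → (3.79102,-1.37046) → ×s → (1.71544,-0.62013) → (1.72,-0.62)
v4: (4.5,1.5) → rotate → (0.70645,4.69052) → ×s → (0.31967,2.12246) → (0.32,2.12)
v5: (2.5,4) → rotate → (-2.42905,4.04348) → ×s → (-1.09915,1.82967) → (-1.10,1.83)

Cross-section at z=11.25: (-1.83,-0.59) (0.80,-1.42) (1.72,-0.62) (0.32,2.12) (-1.10,1.83)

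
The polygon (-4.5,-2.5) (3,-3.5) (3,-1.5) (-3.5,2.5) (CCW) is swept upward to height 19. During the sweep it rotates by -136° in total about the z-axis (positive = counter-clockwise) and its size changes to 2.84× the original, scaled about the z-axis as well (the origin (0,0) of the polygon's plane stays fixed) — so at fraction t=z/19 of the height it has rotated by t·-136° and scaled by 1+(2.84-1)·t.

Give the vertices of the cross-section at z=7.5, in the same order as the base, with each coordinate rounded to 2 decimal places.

t = z/height = 7.5/19 = 0.394737
s = 1 + (scale-1)·z/height = 1 + (2.84-1)·7.5/19 = 1.726316
θ = twist·z/height = -136°·7.5/19 = -53.6842° = -0.936966 rad
cos θ = 0.592235, sin θ = -0.805765 (intermediates below are computed at full precision and shown rounded to 5 d.p.)
v1: (-4.5,-2.5) → rotate → (-4.67947,2.14535) → ×s → (-8.07825,3.70356) → (-8.08,3.70)
v2: (3,-3.5) → rotate → (-1.04347,-4.49012) → ×s → (-1.80136,-7.75136) → (-1.80,-7.75)
v3: (3,-1.5) → rotate → (0.56806,-3.30565) → ×s → (0.98065,-5.70659) → (0.98,-5.71)
v4: (-3.5,2.5) → rotate → (-0.05841,4.30077) → ×s → (-0.10084,7.42448) → (-0.10,7.42)

Cross-section at z=7.5: (-8.08,3.70) (-1.80,-7.75) (0.98,-5.71) (-0.10,7.42)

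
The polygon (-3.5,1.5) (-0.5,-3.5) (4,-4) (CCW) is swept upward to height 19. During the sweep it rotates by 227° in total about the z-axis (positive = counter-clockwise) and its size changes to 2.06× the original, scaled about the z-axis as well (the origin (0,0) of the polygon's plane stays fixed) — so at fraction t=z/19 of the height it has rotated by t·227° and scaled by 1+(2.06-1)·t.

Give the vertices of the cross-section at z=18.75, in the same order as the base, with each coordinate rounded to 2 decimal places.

Cross-section at z=18.75: (7.28,2.77) (-4.24,5.86) (-11.57,0.20)

t = z/height = 18.75/19 = 0.986842
s = 1 + (scale-1)·z/height = 1 + (2.06-1)·18.75/19 = 2.046053
θ = twist·z/height = 227°·18.75/19 = 224.0132° = 3.909767 rad
cos θ = -0.719180, sin θ = -0.694824 (intermediates below are computed at full precision and shown rounded to 5 d.p.)
v1: (-3.5,1.5) → rotate → (3.55937,1.35311) → ×s → (7.28265,2.76854) → (7.28,2.77)
v2: (-0.5,-3.5) → rotate → (-2.07229,2.86454) → ×s → (-4.24002,5.86101) → (-4.24,5.86)
v3: (4,-4) → rotate → (-5.65602,0.09743) → ×s → (-11.57250,0.19934) → (-11.57,0.20)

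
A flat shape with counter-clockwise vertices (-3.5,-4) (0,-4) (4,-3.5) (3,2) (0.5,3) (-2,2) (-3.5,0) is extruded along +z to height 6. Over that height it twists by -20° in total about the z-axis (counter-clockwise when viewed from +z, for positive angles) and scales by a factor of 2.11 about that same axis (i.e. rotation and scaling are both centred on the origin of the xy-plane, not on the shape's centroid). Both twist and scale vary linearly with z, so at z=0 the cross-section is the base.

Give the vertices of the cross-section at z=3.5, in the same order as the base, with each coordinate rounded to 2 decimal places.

t = z/height = 3.5/6 = 0.583333
s = 1 + (scale-1)·z/height = 1 + (2.11-1)·3.5/6 = 1.647500
θ = twist·z/height = -20°·3.5/6 = -11.6667° = -0.203622 rad
cos θ = 0.979341, sin θ = -0.202218 (intermediates below are computed at full precision and shown rounded to 5 d.p.)
v1: (-3.5,-4) → rotate → (-4.23656,-3.20960) → ×s → (-6.97974,-5.28782) → (-6.98,-5.29)
v2: (0,-4) → rotate → (-0.80887,-3.91736) → ×s → (-1.33261,-6.45385) → (-1.33,-6.45)
v3: (4,-3.5) → rotate → (3.20960,-4.23656) → ×s → (5.28782,-6.97974) → (5.29,-6.98)
v4: (3,2) → rotate → (3.34246,1.35203) → ×s → (5.50670,2.22747) → (5.51,2.23)
v5: (0.5,3) → rotate → (1.09632,2.83691) → ×s → (1.80619,4.67381) → (1.81,4.67)
v6: (-2,2) → rotate → (-1.55425,2.36312) → ×s → (-2.56062,3.89323) → (-2.56,3.89)
v7: (-3.5,0) → rotate → (-3.42769,0.70776) → ×s → (-5.64712,1.16604) → (-5.65,1.17)

Cross-section at z=3.5: (-6.98,-5.29) (-1.33,-6.45) (5.29,-6.98) (5.51,2.23) (1.81,4.67) (-2.56,3.89) (-5.65,1.17)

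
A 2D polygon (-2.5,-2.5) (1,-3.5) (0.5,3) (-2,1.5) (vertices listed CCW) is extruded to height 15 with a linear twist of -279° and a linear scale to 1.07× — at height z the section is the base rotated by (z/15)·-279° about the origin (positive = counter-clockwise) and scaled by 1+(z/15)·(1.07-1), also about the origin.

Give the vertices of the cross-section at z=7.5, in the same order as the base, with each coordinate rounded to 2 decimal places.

t = z/height = 7.5/15 = 0.5
s = 1 + (scale-1)·z/height = 1 + (1.07-1)·7.5/15 = 1.035000
θ = twist·z/height = -279°·7.5/15 = -139.5000° = -2.434734 rad
cos θ = -0.760406, sin θ = -0.649448 (intermediates below are computed at full precision and shown rounded to 5 d.p.)
v1: (-2.5,-2.5) → rotate → (0.27739,3.52464) → ×s → (0.28710,3.64800) → (0.29,3.65)
v2: (1,-3.5) → rotate → (-3.03347,2.01197) → ×s → (-3.13965,2.08239) → (-3.14,2.08)
v3: (0.5,3) → rotate → (1.56814,-2.60594) → ×s → (1.62303,-2.69715) → (1.62,-2.70)
v4: (-2,1.5) → rotate → (2.49498,0.15829) → ×s → (2.58231,0.16383) → (2.58,0.16)

Cross-section at z=7.5: (0.29,3.65) (-3.14,2.08) (1.62,-2.70) (2.58,0.16)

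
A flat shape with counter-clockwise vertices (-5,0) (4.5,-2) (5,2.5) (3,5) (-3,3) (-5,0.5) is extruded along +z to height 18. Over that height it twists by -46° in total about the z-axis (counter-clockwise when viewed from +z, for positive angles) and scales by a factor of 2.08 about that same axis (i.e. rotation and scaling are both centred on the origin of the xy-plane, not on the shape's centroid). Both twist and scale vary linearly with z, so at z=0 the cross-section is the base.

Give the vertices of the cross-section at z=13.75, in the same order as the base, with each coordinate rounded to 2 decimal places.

t = z/height = 13.75/18 = 0.763889
s = 1 + (scale-1)·z/height = 1 + (2.08-1)·13.75/18 = 1.825000
θ = twist·z/height = -46°·13.75/18 = -35.1389° = -0.613289 rad
cos θ = 0.817759, sin θ = -0.575560 (intermediates below are computed at full precision and shown rounded to 5 d.p.)
v1: (-5,0) → rotate → (-4.08880,2.87780) → ×s → (-7.46205,5.25199) → (-7.46,5.25)
v2: (4.5,-2) → rotate → (2.52880,-4.22554) → ×s → (4.61505,-7.71161) → (4.62,-7.71)
v3: (5,2.5) → rotate → (5.52770,-0.83340) → ×s → (10.08805,-1.52096) → (10.09,-1.52)
v4: (3,5) → rotate → (5.33108,2.36211) → ×s → (9.72922,4.31086) → (9.73,4.31)
v5: (-3,3) → rotate → (-0.72660,4.17996) → ×s → (-1.32604,7.62843) → (-1.33,7.63)
v6: (-5,0.5) → rotate → (-3.80102,3.28668) → ×s → (-6.93685,5.99819) → (-6.94,6.00)

Cross-section at z=13.75: (-7.46,5.25) (4.62,-7.71) (10.09,-1.52) (9.73,4.31) (-1.33,7.63) (-6.94,6.00)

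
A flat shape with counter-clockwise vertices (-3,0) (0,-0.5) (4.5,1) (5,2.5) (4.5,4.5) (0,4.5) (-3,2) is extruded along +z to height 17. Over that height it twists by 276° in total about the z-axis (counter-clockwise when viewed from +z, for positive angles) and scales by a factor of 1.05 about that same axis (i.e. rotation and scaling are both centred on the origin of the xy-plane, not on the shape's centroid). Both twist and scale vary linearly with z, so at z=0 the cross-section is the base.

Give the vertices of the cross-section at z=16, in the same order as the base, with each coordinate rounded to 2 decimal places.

Cross-section at z=16: (0.56,3.09) (-0.52,0.09) (0.19,-4.82) (1.65,-5.62) (3.80,-5.47) (4.64,-0.84) (2.62,2.72)

t = z/height = 16/17 = 0.941176
s = 1 + (scale-1)·z/height = 1 + (1.05-1)·16/17 = 1.047059
θ = twist·z/height = 276°·16/17 = 259.7647° = 4.533749 rad
cos θ = -0.177691, sin θ = -0.984086 (intermediates below are computed at full precision and shown rounded to 5 d.p.)
v1: (-3,0) → rotate → (0.53307,2.95226) → ×s → (0.55816,3.09119) → (0.56,3.09)
v2: (0,-0.5) → rotate → (-0.49204,0.08885) → ×s → (-0.51520,0.09303) → (-0.52,0.09)
v3: (4.5,1) → rotate → (0.18448,-4.60608) → ×s → (0.19316,-4.82284) → (0.19,-4.82)
v4: (5,2.5) → rotate → (1.57176,-5.36466) → ×s → (1.64573,-5.61711) → (1.65,-5.62)
v5: (4.5,4.5) → rotate → (3.62878,-5.22800) → ×s → (3.79955,-5.47402) → (3.80,-5.47)
v6: (0,4.5) → rotate → (4.42839,-0.79961) → ×s → (4.63678,-0.83724) → (4.64,-0.84)
v7: (-3,2) → rotate → (2.50125,2.59688) → ×s → (2.61895,2.71908) → (2.62,2.72)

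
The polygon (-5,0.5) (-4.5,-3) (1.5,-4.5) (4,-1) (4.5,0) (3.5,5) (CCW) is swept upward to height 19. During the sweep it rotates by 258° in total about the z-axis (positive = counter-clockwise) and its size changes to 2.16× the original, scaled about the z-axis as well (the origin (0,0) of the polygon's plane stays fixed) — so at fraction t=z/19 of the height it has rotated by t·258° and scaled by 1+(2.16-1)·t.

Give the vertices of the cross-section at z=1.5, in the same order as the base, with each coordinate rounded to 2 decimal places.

Cross-section at z=1.5: (-5.31,-1.39) (-3.47,-4.78) (3.24,-4.04) (4.47,0.50) (4.60,1.71) (1.68,6.45)

t = z/height = 1.5/19 = 0.0789474
s = 1 + (scale-1)·z/height = 1 + (2.16-1)·1.5/19 = 1.091579
θ = twist·z/height = 258°·1.5/19 = 20.3684° = 0.355496 rad
cos θ = 0.937474, sin θ = 0.348055 (intermediates below are computed at full precision and shown rounded to 5 d.p.)
v1: (-5,0.5) → rotate → (-4.86140,-1.27154) → ×s → (-5.30660,-1.38799) → (-5.31,-1.39)
v2: (-4.5,-3) → rotate → (-3.17447,-4.37867) → ×s → (-3.46518,-4.77967) → (-3.47,-4.78)
v3: (1.5,-4.5) → rotate → (2.97246,-3.69655) → ×s → (3.24468,-4.03508) → (3.24,-4.04)
v4: (4,-1) → rotate → (4.09795,0.45475) → ×s → (4.47324,0.49639) → (4.47,0.50)
v5: (4.5,0) → rotate → (4.21863,1.56625) → ×s → (4.60497,1.70968) → (4.60,1.71)
v6: (3.5,5) → rotate → (1.54088,5.90556) → ×s → (1.68199,6.44639) → (1.68,6.45)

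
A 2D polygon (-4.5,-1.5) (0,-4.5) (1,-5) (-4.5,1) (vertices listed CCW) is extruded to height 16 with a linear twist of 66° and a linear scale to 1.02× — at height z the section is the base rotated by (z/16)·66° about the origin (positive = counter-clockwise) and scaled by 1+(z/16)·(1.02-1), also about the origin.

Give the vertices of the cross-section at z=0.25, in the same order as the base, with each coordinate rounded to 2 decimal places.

t = z/height = 0.25/16 = 0.015625
s = 1 + (scale-1)·z/height = 1 + (1.02-1)·0.25/16 = 1.000313
θ = twist·z/height = 66°·0.25/16 = 1.0313° = 0.017999 rad
cos θ = 0.999838, sin θ = 0.017998 (intermediates below are computed at full precision and shown rounded to 5 d.p.)
v1: (-4.5,-1.5) → rotate → (-4.47227,-1.58075) → ×s → (-4.47367,-1.58124) → (-4.47,-1.58)
v2: (0,-4.5) → rotate → (0.08099,-4.49927) → ×s → (0.08102,-4.50068) → (0.08,-4.50)
v3: (1,-5) → rotate → (1.08983,-4.98119) → ×s → (1.09017,-4.98275) → (1.09,-4.98)
v4: (-4.5,1) → rotate → (-4.51727,0.91885) → ×s → (-4.51868,0.91914) → (-4.52,0.92)

Cross-section at z=0.25: (-4.47,-1.58) (0.08,-4.50) (1.09,-4.98) (-4.52,0.92)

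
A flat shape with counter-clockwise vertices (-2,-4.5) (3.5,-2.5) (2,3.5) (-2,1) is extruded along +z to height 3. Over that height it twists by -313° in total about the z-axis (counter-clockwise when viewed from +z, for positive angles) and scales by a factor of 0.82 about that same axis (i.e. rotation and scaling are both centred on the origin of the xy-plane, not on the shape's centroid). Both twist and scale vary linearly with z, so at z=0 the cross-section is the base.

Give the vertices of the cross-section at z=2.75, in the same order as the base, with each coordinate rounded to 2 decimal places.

Cross-section at z=2.75: (3.11,-2.69) (2.85,2.19) (-2.31,2.45) (-1.28,-1.35)

t = z/height = 2.75/3 = 0.916667
s = 1 + (scale-1)·z/height = 1 + (0.82-1)·2.75/3 = 0.835000
θ = twist·z/height = -313°·2.75/3 = -286.9167° = -5.007641 rad
cos θ = 0.290981, sin θ = 0.956729 (intermediates below are computed at full precision and shown rounded to 5 d.p.)
v1: (-2,-4.5) → rotate → (3.72332,-3.22287) → ×s → (3.10897,-2.69110) → (3.11,-2.69)
v2: (3.5,-2.5) → rotate → (3.41025,2.62110) → ×s → (2.84756,2.18862) → (2.85,2.19)
v3: (2,3.5) → rotate → (-2.76659,2.93189) → ×s → (-2.31010,2.44813) → (-2.31,2.45)
v4: (-2,1) → rotate → (-1.53869,-1.62248) → ×s → (-1.28481,-1.35477) → (-1.28,-1.35)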